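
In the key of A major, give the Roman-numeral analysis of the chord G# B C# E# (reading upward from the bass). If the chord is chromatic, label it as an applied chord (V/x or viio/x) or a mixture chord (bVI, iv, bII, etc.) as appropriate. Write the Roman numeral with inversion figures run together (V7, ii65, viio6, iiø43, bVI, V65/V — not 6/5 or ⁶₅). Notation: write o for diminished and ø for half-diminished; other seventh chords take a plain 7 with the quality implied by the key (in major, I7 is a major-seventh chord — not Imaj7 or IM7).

V43/vi

The pitches C#-E#-G#-B form a dominant seventh chord rooted on C#.
C# is not a diatonic chord root with this quality in A major, but it lies a perfect fifth above F# (vi), so the chord functions as an applied dominant of vi.
With G# in the bass the chord is in second inversion, so the figured bass is 43.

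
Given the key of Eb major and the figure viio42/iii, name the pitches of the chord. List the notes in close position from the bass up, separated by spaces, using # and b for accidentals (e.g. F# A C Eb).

The slash marks an applied leading-tone chord: viio of iii. In Eb major, iii is G, so the leading tone to it is F#, a half step below.
Building a fully diminished seventh chord on F# gives F#-A-C-Eb.
With the 42 figure the chord is in third inversion; from the bass Eb upward in close position it reads Eb-F#-A-C.

Eb F# A C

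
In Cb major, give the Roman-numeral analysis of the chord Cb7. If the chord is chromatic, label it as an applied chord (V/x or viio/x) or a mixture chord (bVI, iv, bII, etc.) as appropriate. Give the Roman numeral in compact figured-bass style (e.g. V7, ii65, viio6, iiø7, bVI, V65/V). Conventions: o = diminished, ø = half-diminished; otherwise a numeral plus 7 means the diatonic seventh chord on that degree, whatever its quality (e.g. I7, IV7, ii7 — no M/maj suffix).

V7/IV

The pitches Cb-Eb-Gb-Bbb form a dominant seventh chord rooted on Cb.
Cb is not a diatonic chord root with this quality in Cb major, but it lies a perfect fifth above Fb (IV), so the chord functions as an applied dominant of IV.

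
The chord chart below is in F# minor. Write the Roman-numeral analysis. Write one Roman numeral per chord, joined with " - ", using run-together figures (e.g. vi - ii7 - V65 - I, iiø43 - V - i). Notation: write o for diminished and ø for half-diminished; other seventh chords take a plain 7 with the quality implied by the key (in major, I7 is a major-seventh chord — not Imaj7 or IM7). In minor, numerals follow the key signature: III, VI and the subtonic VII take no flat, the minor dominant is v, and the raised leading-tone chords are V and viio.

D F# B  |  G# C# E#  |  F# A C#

iv6 - V64 - i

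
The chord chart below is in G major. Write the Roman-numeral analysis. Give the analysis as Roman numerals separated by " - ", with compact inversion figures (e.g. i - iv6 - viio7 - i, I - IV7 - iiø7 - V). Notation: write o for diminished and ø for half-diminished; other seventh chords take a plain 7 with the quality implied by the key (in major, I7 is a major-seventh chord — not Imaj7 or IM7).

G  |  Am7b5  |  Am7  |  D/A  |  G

G: major triad on G = scale degree 1 → I.
Am7b5: A with this quality isn't in the key; it's iiø7, borrowed from the parallel minor.
Am7 has root A, degree 2 in G major, so ii7.
D/A has root D, degree 5 in G major, so V64.
G: root G is the tonic; major triad there is I.

I - iiø7 - ii7 - V64 - I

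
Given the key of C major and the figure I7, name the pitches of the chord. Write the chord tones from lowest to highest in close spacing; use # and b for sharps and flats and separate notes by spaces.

In C major, the first degree is C, and the diatonic chord built there is a major seventh chord.
That chord is spelled C-E-G-B.

C E G B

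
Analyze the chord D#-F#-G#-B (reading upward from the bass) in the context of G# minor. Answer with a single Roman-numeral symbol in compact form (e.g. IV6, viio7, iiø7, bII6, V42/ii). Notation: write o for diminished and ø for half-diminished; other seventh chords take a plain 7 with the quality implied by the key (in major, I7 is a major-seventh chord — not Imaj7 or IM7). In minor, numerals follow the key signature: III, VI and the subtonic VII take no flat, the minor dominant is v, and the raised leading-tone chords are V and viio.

i43

Stacked in thirds the chord is G#-B-D#-F#: a minor seventh chord on G#.
In G# minor, G# is the tonic; the diatonic minor seventh chord there is i7.
With D# in the bass the chord is in second inversion, so the figured bass is 43.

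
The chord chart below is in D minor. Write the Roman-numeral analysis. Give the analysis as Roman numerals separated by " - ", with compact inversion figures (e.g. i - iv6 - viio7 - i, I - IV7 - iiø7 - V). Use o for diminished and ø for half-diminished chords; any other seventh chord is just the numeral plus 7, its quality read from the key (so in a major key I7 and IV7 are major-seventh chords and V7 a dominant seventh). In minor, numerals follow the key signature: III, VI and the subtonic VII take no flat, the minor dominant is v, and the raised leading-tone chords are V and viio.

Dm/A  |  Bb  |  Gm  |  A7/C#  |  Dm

i64 - VI - iv - V65 - i

Dm/A: root D is the tonic; minor triad there is i64.
Bb has root Bb, degree 6 in D minor, so VI.
Gm has root G, degree 4 in D minor, so iv.
A7/C#: root A is the dominant; dominant seventh chord there is V65.
Dm has root D, degree 1 in D minor, so i.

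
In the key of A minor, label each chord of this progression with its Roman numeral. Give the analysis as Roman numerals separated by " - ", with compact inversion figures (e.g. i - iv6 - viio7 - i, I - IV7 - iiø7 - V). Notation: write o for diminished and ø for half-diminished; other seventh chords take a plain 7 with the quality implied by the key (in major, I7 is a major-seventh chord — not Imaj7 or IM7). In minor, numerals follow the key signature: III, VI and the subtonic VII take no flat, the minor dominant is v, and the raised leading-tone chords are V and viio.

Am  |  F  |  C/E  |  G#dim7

Am: root A is the tonic; minor triad there is i.
F: major triad on F = scale degree 6 → VI.
C/E: major triad on C = scale degree 3 → III6.
G#dim7 has root G#, degree 7 in A minor, so viio7.

i - VI - III6 - viio7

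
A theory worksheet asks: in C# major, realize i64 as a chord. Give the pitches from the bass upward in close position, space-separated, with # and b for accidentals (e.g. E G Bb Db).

Scale degree 1 in C# major is C#; here the chord built on it is altered to a minor triad. i64 is the minor tonic, borrowed from the parallel minor.
So the chord is C#-E-G#, a minor triad.
The figured bass 64 indicates second inversion, placing the fifth (G#) in the bass: G#-C#-E.

G# C# E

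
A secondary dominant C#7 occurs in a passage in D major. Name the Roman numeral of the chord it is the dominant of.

iii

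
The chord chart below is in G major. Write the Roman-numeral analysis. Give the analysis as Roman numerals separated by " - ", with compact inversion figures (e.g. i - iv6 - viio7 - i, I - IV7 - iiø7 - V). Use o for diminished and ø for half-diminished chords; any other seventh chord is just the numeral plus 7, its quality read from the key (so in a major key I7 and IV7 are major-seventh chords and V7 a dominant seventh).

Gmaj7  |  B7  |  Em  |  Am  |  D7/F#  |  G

I7 - V7/vi - vi - ii - V65 - I

Gmaj7 has root G, degree 1 in G major, so I7.
B7 is the secondary dominant of vi (dominant seventh chord on B): V7/vi.
Em has root E, degree 6 in G major, so vi.
Am: minor triad on A = scale degree 2 → ii.
D7/F# has root D, degree 5 in G major, so V65.
G: major triad on G = scale degree 1 → I.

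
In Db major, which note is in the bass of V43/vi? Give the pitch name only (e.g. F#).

The applied chord V43/vi is rooted on F: F-A-C-Eb.
The figure 43 means second inversion — the fifth is in the bass.

C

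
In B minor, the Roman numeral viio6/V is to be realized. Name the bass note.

G#

The applied chord viio6/V is rooted on E#: E#-G#-B.
The figure 6 means first inversion — the third is in the bass.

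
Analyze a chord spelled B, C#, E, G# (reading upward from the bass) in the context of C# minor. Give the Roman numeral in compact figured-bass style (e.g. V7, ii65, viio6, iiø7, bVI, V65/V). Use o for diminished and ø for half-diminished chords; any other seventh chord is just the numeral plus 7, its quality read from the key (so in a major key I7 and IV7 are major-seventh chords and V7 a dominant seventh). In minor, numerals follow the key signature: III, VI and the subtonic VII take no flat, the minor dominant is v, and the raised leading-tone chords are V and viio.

i42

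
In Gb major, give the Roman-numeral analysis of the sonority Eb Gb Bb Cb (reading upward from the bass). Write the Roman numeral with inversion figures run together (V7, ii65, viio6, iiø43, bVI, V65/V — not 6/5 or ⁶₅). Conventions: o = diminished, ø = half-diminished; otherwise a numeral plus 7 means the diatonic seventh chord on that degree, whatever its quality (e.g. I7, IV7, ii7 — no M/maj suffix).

The pitches Cb-Eb-Gb-Bb form a major seventh chord rooted on Cb.
Cb is scale degree 4 in Gb major, and a major seventh chord on that degree is written IV7.
With Eb in the bass the chord is in first inversion, so the figured bass is 65.

IV65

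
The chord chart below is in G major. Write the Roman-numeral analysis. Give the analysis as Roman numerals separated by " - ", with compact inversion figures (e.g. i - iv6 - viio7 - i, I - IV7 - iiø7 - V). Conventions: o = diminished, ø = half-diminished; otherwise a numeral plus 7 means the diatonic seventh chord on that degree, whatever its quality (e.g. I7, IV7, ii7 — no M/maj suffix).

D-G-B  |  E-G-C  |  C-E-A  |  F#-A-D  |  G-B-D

I64 - IV6 - ii6 - V6 - I

D-G-B has root G, degree 1 in G major, so I64.
E-G-C has root C, degree 4 in G major, so IV6.
C-E-A: minor triad on A = scale degree 2 → ii6.
F#-A-D: major triad on D = scale degree 5 → V6.
G-B-D: major triad on G = scale degree 1 → I.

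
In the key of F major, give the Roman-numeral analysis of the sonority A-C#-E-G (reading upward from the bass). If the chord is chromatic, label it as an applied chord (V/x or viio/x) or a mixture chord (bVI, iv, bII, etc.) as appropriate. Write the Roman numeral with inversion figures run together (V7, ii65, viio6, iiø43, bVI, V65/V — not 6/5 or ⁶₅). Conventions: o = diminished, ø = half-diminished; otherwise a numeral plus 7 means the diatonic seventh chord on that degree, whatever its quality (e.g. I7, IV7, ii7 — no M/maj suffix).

V7/vi

Stacked in thirds the chord is A-C#-E-G: a dominant seventh chord on A.
A is not a diatonic chord root with this quality in F major, but it lies a perfect fifth above D (vi), so the chord functions as an applied dominant of vi.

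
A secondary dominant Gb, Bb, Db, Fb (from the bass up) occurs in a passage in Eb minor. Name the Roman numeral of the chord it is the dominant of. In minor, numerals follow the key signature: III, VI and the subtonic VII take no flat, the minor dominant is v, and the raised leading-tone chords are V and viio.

VI

The chord is a dominant seventh chord on Gb.
A dominant resolves down a perfect fifth: Gb → Cb. In Eb minor, Cb is scale degree 6, i.e. VI.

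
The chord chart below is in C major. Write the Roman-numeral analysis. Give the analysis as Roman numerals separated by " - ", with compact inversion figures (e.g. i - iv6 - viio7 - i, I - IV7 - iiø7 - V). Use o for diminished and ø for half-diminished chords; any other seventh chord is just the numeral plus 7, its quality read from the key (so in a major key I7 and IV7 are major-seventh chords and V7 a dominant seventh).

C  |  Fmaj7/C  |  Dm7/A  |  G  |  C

C: major triad on C = scale degree 1 → I.
Fmaj7/C has root F, degree 4 in C major, so IV43.
Dm7/A: root D is the supertonic; minor seventh chord there is ii43.
G: major triad on G = scale degree 5 → V.
C: major triad on C = scale degree 1 → I.

I - IV43 - ii43 - V - I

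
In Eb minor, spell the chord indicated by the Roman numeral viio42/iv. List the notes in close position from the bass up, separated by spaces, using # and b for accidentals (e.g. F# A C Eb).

The slash marks an applied leading-tone chord: viio of iv. In Eb minor, iv is Ab, so the leading tone to it is G, a half step below.
Building a fully diminished seventh chord on G gives G-Bb-Db-Fb.
With the 42 figure the chord is in third inversion; from the bass Fb upward in close position it reads Fb-G-Bb-Db.

Fb G Bb Db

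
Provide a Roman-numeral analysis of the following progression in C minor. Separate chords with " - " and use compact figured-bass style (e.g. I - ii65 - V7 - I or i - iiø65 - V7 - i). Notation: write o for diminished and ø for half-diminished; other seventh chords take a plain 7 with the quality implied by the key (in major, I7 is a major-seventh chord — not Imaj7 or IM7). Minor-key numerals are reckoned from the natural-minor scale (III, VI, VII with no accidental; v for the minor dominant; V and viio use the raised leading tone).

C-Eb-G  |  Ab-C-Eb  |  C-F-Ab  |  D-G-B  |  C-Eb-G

i - VI - iv64 - V64 - i

C-Eb-G has root C, degree 1 in C minor, so i.
Ab-C-Eb: major triad on Ab = scale degree 6 → VI.
C-F-Ab: root F is the subdominant; minor triad there is iv64.
D-G-B: major triad on G = scale degree 5 → V64.
C-Eb-G: minor triad on C = scale degree 1 → i.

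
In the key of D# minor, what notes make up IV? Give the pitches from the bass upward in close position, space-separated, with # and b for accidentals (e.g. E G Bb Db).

G# B# D#

Scale degree 4 in D# minor is G#; here the chord built on it is altered to a major triad. IV is the major subdominant, borrowed from the parallel major.
So the chord is G#-B#-D#.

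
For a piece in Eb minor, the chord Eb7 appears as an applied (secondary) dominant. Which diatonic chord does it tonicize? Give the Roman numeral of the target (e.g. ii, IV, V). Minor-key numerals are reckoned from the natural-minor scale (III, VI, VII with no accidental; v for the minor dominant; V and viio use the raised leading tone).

The chord is a dominant seventh chord on Eb.
A dominant resolves down a perfect fifth: Eb → Ab. In Eb minor, Ab is scale degree 4, i.e. iv.

iv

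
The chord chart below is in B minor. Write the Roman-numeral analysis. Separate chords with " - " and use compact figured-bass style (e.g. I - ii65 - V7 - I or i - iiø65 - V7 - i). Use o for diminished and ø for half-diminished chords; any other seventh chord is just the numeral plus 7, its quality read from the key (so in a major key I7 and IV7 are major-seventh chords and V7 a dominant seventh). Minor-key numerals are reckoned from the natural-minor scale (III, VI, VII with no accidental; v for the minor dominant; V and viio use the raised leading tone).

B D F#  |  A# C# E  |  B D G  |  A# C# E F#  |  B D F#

i - viio - VI6 - V65 - i

B-D-F#: minor triad on B = scale degree 1 → i.
A#-C#-E: diminished triad on A# = scale degree 7 → viio.
B-D-G: major triad on G = scale degree 6 → VI6.
A#-C#-E-F#: root F# is the dominant; dominant seventh chord there is V65.
B-D-F#: root B is the tonic; minor triad there is i.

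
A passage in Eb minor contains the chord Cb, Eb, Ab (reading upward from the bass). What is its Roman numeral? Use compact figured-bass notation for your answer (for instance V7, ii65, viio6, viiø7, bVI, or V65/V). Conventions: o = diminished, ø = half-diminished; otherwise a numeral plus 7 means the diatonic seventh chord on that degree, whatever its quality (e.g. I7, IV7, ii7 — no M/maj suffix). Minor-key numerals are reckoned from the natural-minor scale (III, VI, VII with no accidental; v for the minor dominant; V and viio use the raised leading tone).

iv6

The pitches Ab-Cb-Eb form a minor triad rooted on Ab.
Ab is scale degree 4 in Eb minor, and a minor triad on that degree is written iv.
With Cb in the bass the chord is in first inversion, so the figured bass is 6.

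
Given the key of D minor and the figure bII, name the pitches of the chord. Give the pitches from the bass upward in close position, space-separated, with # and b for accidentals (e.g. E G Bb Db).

Scale degree 2 in D minor is E; lowering it a half step gives Eb. bII is the Neapolitan chord — a major triad on the lowered second degree.
So the chord is Eb-G-Bb.

Eb G Bb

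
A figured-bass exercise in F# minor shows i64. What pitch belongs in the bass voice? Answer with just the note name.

C#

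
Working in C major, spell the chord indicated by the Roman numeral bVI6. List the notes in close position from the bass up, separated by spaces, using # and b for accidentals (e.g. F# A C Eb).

C Eb Ab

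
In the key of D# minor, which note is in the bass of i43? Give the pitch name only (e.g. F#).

A#

i in D# minor has root D#; the chord is D#-F#-A#-C#.
The figure 43 means second inversion — the fifth is in the bass.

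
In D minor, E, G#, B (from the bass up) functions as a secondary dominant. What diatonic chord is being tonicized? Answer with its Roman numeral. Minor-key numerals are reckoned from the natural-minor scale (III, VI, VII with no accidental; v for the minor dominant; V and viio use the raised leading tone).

The chord is a major triad on E.
A dominant resolves down a perfect fifth: E → A. In D minor, A is scale degree 5, i.e. V.

V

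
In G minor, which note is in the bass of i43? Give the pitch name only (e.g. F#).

D

i in G minor has root G; the chord is G-Bb-D-F.
The figure 43 means second inversion — the fifth is in the bass.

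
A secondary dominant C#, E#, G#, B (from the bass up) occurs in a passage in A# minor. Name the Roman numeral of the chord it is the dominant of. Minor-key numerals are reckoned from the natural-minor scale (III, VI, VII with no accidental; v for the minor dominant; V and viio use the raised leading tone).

The chord is a dominant seventh chord on C#.
A dominant resolves down a perfect fifth: C# → F#. In A# minor, F# is scale degree 6, i.e. VI.

VI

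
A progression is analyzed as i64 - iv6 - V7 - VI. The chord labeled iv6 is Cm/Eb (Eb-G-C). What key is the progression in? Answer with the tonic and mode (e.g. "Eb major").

G minor

The anchor chord is a minor triad on C, labeled iv6.
If C is scale degree 4 and the mode makes that degree carry a minor triad, the tonic is G and the mode is minor.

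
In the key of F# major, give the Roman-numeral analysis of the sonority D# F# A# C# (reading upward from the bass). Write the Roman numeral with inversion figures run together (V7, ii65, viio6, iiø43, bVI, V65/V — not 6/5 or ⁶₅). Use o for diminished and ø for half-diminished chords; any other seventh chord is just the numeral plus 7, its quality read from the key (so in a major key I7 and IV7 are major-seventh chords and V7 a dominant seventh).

vi7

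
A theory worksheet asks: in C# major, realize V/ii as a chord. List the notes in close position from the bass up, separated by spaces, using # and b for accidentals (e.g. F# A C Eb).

A# C## E#

V/ii is a secondary dominant — the dominant triad of ii. ii in C# major is D#, so the applied chord's root is A#, a perfect fifth above.
Building a major triad on A# gives A#-C##-E#.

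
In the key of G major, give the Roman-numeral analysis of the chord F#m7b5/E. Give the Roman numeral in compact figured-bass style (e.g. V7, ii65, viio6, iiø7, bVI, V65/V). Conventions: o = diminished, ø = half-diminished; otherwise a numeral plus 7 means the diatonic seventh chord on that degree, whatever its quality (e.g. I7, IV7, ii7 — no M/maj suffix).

viiø42

The pitches F#-A-C-E form a half-diminished seventh chord rooted on F#.
In G major, F# is the leading tone; the diatonic half-diminished seventh chord there is viiø7.
With E in the bass the chord is in third inversion, so the figured bass is 42.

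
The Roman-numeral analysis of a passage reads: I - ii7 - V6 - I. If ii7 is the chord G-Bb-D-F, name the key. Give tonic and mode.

F major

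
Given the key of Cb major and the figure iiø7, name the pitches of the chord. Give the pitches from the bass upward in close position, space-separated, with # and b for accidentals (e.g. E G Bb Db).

Db Fb Abb Cb

iiø7 is the half-diminished supertonic seventh, borrowed from the parallel minor. In Cb major that root is Db.
So the chord is Db-Fb-Abb-Cb, a half-diminished seventh chord.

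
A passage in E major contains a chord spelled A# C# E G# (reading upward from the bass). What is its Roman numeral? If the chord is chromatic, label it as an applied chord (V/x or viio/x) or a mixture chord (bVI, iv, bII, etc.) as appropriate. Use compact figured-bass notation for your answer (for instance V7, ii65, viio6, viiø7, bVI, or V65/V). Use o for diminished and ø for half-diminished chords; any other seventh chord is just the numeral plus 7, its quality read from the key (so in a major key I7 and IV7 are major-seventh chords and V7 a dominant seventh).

viiø7/V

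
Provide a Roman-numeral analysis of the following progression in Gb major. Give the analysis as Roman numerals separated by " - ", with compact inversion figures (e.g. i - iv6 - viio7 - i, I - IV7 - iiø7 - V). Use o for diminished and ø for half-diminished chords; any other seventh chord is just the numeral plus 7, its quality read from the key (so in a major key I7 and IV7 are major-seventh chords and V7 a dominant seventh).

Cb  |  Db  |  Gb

IV - V - I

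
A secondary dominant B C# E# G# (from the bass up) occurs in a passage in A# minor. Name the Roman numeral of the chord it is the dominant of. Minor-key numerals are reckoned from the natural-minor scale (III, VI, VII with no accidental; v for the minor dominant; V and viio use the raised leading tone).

The chord is a dominant seventh chord on C#.
A dominant resolves down a perfect fifth: C# → F#. In A# minor, F# is scale degree 6, i.e. VI.

VI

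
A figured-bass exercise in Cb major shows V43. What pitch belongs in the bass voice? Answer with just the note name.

Db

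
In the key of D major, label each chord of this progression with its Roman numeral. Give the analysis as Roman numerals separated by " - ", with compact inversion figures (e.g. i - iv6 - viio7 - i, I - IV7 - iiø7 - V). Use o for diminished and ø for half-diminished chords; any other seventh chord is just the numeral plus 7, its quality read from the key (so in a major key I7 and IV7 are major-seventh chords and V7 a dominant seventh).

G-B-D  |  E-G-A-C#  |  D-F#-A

G-B-D: major triad on G = scale degree 4 → IV.
E-G-A-C#: root A is the dominant; dominant seventh chord there is V43.
D-F#-A has root D, degree 1 in D major, so I.

IV - V43 - I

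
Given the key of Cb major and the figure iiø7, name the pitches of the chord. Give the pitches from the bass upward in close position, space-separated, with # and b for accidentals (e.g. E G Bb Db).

iiø7 is the half-diminished supertonic seventh, borrowed from the parallel minor. In Cb major that root is Db.
So the chord is Db-Fb-Abb-Cb.

Db Fb Abb Cb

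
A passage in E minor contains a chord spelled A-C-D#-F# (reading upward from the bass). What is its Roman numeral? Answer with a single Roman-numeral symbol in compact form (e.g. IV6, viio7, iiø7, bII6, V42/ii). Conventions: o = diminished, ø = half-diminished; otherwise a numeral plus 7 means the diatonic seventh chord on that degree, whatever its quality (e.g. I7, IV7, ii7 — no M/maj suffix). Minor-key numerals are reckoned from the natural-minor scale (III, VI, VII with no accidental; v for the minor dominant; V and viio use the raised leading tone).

viio43

The pitches D#-F#-A-C form a fully diminished seventh chord rooted on D#.
D# is scale degree 7 in E minor, and a fully diminished seventh chord on that degree is written viio7.
With A in the bass the chord is in second inversion, so the figured bass is 43.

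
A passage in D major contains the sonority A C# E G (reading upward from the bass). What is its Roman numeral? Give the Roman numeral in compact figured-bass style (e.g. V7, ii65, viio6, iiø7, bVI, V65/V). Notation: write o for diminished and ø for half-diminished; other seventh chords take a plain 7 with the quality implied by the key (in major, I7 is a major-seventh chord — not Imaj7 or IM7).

The pitches A-C#-E-G form a dominant seventh chord rooted on A.
A is scale degree 5 in D major, and a dominant seventh chord on that degree is written V7.

V7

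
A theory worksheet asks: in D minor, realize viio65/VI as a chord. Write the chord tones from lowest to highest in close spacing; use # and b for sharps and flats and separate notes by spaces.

C Eb Gb A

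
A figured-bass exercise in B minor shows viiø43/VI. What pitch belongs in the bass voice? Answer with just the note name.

C

The applied chord viiø43/VI is rooted on F#: F#-A-C-E.
The figure 43 means second inversion — the fifth is in the bass.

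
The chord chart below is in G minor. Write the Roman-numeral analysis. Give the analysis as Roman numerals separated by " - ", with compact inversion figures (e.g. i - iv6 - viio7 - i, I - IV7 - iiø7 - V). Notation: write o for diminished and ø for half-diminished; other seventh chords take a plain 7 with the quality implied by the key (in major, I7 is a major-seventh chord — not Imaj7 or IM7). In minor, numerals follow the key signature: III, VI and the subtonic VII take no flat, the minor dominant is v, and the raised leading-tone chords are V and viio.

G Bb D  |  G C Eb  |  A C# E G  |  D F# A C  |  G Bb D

i - iv64 - V7/V - V7 - i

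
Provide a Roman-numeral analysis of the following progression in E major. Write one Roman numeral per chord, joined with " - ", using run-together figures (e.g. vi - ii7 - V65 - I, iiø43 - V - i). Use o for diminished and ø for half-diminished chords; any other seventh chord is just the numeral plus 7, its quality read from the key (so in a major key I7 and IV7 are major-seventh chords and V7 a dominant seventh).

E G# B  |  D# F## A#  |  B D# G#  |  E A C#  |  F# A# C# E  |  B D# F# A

I - V/iii - iii6 - IV64 - V7/V - V7

E-G#-B has root E, degree 1 in E major, so I.
D#-F##-A# is the secondary dominant of iii (major triad on D#): V/iii.
B-D#-G#: root G# is the mediant; minor triad there is iii6.
E-A-C#: root A is the subdominant; major triad there is IV64.
F#-A#-C#-E: a dominant seventh chord on F#, the applied dominant of V → V7/V.
B-D#-F#-A has root B, degree 5 in E major, so V7.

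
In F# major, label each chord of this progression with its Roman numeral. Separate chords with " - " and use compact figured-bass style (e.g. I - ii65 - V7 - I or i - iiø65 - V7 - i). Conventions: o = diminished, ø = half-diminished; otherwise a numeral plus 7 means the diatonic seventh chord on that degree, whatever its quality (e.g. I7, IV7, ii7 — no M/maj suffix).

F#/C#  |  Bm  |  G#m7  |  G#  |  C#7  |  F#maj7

F#/C# has root F#, degree 1 in F# major, so I64.
Bm: B with this quality isn't in the key; it's iv, borrowed from the parallel minor.
G#m7: root G# is the supertonic; minor seventh chord there is ii7.
G# is the secondary dominant of V (major triad on G#): V/V.
C#7: dominant seventh chord on C# = scale degree 5 → V7.
F#maj7: major seventh chord on F# = scale degree 1 → I7.

I64 - iv - ii7 - V/V - V7 - I7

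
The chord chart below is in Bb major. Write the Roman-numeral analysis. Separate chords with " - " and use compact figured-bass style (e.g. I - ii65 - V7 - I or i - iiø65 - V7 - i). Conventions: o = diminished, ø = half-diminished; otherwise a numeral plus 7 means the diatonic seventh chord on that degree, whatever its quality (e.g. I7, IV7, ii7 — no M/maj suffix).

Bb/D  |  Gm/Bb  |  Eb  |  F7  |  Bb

I6 - vi6 - IV - V7 - I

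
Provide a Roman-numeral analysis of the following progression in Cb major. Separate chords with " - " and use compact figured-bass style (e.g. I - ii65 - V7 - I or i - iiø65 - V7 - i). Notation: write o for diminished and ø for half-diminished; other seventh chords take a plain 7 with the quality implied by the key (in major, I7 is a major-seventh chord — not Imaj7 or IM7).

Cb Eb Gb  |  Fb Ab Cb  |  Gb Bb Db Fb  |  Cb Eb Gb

I - IV - V7 - I

Cb-Eb-Gb has root Cb, degree 1 in Cb major, so I.
Fb-Ab-Cb has root Fb, degree 4 in Cb major, so IV.
Gb-Bb-Db-Fb: root Gb is the dominant; dominant seventh chord there is V7.
Cb-Eb-Gb: major triad on Cb = scale degree 1 → I.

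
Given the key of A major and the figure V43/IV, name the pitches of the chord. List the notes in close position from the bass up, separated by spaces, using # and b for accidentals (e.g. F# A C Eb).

V43/IV is a secondary dominant — the dominant seventh of IV. IV in A major is D, so the applied chord's root is A, a perfect fifth above.
Building a dominant seventh chord on A gives A-C#-E-G.
The figured bass 43 indicates second inversion, placing the fifth (E) in the bass: E-G-A-C#.

E G A C#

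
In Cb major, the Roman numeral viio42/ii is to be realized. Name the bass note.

The applied chord viio42/ii is rooted on C: C-Eb-Gb-Bbb.
The figure 42 means third inversion — the seventh is in the bass.

Bbb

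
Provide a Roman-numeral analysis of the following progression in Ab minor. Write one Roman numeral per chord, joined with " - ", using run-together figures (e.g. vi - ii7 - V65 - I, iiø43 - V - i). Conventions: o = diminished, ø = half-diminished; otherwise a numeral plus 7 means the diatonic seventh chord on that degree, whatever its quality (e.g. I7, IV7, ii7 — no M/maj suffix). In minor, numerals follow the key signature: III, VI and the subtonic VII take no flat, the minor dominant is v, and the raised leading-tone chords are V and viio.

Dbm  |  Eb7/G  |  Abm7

iv - V65 - i7

Dbm has root Db, degree 4 in Ab minor, so iv.
Eb7/G has root Eb, degree 5 in Ab minor, so V65.
Abm7: minor seventh chord on Ab = scale degree 1 → i7.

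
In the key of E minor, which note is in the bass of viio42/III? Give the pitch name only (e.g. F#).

Eb

The applied chord viio42/III is rooted on F#: F#-A-C-Eb.
The figure 42 means third inversion — the seventh is in the bass.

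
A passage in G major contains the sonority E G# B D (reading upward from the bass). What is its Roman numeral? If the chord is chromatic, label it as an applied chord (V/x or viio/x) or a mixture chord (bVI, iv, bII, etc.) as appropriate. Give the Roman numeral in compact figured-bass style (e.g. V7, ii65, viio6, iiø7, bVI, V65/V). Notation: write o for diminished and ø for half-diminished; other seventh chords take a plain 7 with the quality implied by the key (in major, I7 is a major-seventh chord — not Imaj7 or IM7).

Stacked in thirds the chord is E-G#-B-D: a dominant seventh chord on E.
E is not a diatonic chord root with this quality in G major, but it lies a perfect fifth above A (ii), so the chord functions as an applied dominant of ii.

V7/ii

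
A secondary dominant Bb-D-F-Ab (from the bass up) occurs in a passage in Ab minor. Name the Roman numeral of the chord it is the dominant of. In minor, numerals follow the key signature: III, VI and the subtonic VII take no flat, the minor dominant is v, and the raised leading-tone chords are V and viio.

V

The chord is a dominant seventh chord on Bb.
A dominant resolves down a perfect fifth: Bb → Eb. In Ab minor, Eb is scale degree 5, i.e. V.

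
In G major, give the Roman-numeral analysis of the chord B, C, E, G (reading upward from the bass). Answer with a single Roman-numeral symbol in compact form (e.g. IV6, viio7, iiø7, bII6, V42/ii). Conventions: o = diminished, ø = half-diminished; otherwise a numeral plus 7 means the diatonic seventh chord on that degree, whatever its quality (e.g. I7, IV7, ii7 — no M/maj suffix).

IV42

Stacked in thirds the chord is C-E-G-B: a major seventh chord on C.
In G major, C is the subdominant; the diatonic major seventh chord there is IV7.
With B in the bass the chord is in third inversion, so the figured bass is 42.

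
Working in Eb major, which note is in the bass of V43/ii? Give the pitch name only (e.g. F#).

G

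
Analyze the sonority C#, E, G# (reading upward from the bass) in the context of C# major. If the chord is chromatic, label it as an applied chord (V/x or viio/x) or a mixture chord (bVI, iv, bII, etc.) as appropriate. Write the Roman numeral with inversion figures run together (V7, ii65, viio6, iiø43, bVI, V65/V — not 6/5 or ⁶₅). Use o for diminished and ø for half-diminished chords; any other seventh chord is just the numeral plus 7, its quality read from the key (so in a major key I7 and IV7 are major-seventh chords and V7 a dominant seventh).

Stacked in thirds the chord is C#-E-G#: a minor triad on C#.
C# is the first degree of C# major. This is the minor tonic, borrowed from the parallel minor.

i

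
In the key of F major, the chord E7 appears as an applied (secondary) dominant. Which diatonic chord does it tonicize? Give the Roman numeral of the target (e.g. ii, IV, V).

The chord is a dominant seventh chord on E.
A dominant resolves down a perfect fifth: E → A. In F major, A is scale degree 3, i.e. iii.

iii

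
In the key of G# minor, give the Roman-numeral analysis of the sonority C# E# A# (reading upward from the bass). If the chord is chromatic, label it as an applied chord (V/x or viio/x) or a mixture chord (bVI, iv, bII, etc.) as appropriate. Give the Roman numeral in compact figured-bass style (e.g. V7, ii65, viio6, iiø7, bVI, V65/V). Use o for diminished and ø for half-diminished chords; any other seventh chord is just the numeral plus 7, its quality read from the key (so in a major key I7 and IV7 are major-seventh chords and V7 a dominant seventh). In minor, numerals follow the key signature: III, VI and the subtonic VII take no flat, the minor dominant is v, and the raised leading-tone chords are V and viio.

ii6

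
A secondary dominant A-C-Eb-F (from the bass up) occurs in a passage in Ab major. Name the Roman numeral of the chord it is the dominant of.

The chord is a dominant seventh chord on F.
A dominant resolves down a perfect fifth: F → Bb. In Ab major, Bb is scale degree 2, i.e. ii.

ii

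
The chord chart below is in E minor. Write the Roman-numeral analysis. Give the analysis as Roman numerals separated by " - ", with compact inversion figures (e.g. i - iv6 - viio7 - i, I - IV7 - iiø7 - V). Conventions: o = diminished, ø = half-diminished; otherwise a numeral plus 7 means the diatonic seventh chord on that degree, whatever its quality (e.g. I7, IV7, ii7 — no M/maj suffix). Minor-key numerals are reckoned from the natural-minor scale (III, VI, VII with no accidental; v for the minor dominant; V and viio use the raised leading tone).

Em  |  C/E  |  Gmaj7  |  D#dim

Em: root E is the tonic; minor triad there is i.
C/E: major triad on C = scale degree 6 → VI6.
Gmaj7: root G is the mediant; major seventh chord there is III7.
D#dim: root D# is the leading tone; diminished triad there is viio.

i - VI6 - III7 - viio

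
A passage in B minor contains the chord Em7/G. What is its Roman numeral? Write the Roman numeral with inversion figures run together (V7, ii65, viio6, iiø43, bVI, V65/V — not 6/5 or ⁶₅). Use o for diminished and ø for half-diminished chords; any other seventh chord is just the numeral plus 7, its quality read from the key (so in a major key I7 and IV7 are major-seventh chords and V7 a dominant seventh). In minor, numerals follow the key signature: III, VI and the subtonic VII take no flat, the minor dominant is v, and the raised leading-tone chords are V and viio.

Stacked in thirds the chord is E-G-B-D: a minor seventh chord on E.
E is scale degree 4 in B minor, and a minor seventh chord on that degree is written iv7.
With G in the bass the chord is in first inversion, so the figured bass is 65.

iv65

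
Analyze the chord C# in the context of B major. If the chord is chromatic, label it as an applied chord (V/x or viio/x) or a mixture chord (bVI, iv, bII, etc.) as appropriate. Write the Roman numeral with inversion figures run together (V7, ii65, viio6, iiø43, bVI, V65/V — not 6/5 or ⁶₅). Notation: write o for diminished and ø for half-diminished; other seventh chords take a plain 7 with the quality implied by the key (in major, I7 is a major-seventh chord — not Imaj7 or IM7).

V/V

The pitches C#-E#-G# form a major triad rooted on C#.
C# is not a diatonic chord root with this quality in B major, but it lies a perfect fifth above F# (V), so the chord functions as an applied dominant of V.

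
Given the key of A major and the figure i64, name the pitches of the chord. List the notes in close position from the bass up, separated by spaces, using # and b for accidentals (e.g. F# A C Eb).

E A C

Scale degree 1 in A major is A; here the chord built on it is altered to a minor triad. i64 is the minor tonic, borrowed from the parallel minor.
So the chord is A-C-E, a minor triad.
With the 64 figure the chord is in second inversion; from the bass E upward in close position it reads E-A-C.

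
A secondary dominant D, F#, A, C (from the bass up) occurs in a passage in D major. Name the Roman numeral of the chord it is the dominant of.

IV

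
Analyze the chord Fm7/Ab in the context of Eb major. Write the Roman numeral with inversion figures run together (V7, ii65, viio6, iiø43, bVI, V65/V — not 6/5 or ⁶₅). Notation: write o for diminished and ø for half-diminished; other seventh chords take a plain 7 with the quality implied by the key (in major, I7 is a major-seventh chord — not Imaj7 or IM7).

Stacked in thirds the chord is F-Ab-C-Eb: a minor seventh chord on F.
F is scale degree 2 in Eb major, and a minor seventh chord on that degree is written ii7.
With Ab in the bass the chord is in first inversion, so the figured bass is 65.

ii65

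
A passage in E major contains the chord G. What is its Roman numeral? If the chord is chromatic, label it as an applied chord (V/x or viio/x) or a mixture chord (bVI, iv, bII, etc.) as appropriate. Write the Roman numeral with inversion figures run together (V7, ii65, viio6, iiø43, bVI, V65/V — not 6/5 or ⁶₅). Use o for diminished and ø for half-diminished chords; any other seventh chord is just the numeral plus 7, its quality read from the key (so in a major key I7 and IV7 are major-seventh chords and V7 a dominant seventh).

bIII

The pitches G-B-D form a major triad rooted on G.
G is the lowered third degree of E major (diatonic 3 would be G#). This is a major triad on the lowered third degree, borrowed from the parallel minor.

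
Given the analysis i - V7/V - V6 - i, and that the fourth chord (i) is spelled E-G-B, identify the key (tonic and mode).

E minor

The anchor chord is a minor triad on E, labeled i.
If E is scale degree 1 and the mode makes that degree carry a minor triad, the tonic is E and the mode is minor.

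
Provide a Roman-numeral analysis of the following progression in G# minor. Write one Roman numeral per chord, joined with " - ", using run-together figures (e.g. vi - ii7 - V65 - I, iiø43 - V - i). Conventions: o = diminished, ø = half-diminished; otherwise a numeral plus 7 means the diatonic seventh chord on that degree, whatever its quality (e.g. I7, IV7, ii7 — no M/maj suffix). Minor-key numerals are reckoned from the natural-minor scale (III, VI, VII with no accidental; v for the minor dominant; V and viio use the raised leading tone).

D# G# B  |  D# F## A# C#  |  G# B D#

D#-G#-B has root G#, degree 1 in G# minor, so i64.
D#-F##-A#-C#: root D# is the dominant; dominant seventh chord there is V7.
G#-B-D# has root G#, degree 1 in G# minor, so i.

i64 - V7 - i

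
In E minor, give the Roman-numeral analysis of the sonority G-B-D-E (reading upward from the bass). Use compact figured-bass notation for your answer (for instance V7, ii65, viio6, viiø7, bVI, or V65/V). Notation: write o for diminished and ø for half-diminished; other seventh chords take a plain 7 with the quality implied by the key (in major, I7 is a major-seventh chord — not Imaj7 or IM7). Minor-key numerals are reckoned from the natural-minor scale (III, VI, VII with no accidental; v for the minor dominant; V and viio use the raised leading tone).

The pitches E-G-B-D form a minor seventh chord rooted on E.
In E minor, E is the tonic; the diatonic minor seventh chord there is i7.
With G in the bass the chord is in first inversion, so the figured bass is 65.

i65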